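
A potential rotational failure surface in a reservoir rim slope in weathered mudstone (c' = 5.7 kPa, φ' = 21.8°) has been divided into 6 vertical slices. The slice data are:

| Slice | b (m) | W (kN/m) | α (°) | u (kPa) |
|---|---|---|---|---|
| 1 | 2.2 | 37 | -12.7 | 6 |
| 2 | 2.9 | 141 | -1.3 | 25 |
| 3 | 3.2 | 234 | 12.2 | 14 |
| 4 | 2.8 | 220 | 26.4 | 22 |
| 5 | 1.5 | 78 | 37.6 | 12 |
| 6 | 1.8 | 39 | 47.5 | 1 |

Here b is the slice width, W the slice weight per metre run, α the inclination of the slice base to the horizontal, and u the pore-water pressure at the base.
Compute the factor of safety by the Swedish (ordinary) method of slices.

FS = 1.31

Ordinary method of slices: FS = Σ[c'·Δl_i + (W_i cosα_i − u_i·Δl_i)·tanφ'] / Σ W_i sinα_i, with Δl_i = b_i / cosα_i.
Slice 1: Δl = 2.2/cos(-12.7°) = 2.255 m; N'_1 = 37·cos(-12.7°) − 6·2.255 = 22.6; c'Δl = 12.85; W sinα = -8.1
Slice 2: Δl = 2.9/cos(-1.3°) = 2.901 m; N'_2 = 141·cos(-1.3°) − 25·2.901 = 68.4; c'Δl = 16.53; W sinα = -3.2
Slice 3: Δl = 3.2/cos12.2° = 3.274 m; N'_3 = 234·cos12.2° − 14·3.274 = 182.9; c'Δl = 18.66; W sinα = 49.5
Slice 4: Δl = 2.8/cos26.4° = 3.126 m; N'_4 = 220·cos26.4° − 22·3.126 = 128.3; c'Δl = 17.82; W sinα = 97.8
Slice 5: Δl = 1.5/cos37.6° = 1.893 m; N'_5 = 78·cos37.6° − 12·1.893 = 39.1; c'Δl = 10.79; W sinα = 47.6
Slice 6: Δl = 1.8/cos47.5° = 2.664 m; N'_6 = 39·cos47.5° − 1·2.664 = 23.7; c'Δl = 15.19; W sinα = 28.8
Σc'Δl = 91.8 kN/m; ΣN' = 464.9 kN/m; ΣW sinα = 212.3 kN/m
Resisting = 91.8 + 464.9·tan21.8° = 91.8 + 186.0 = 277.8 kN/m
FS = 277.8 / 212.3 = 1.309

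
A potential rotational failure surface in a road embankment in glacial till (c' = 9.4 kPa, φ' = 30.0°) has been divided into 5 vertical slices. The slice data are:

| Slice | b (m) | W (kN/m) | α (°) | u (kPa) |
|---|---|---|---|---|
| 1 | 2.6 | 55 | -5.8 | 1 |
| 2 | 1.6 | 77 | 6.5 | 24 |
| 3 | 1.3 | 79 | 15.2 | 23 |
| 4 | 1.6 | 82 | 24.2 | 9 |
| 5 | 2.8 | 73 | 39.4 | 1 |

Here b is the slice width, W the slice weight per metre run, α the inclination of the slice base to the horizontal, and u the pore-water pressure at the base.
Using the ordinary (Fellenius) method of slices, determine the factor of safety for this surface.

Ordinary method of slices: FS = Σ[c'·Δl_i + (W_i cosα_i − u_i·Δl_i)·tanφ'] / Σ W_i sinα_i, with Δl_i = b_i / cosα_i.
Slice 1: Δl = 2.6/cos(-5.8°) = 2.613 m; N'_1 = 55·cos(-5.8°) − 1·2.613 = 52.1; c'Δl = 24.57; W sinα = -5.6
Slice 2: Δl = 1.6/cos6.5° = 1.610 m; N'_2 = 77·cos6.5° − 24·1.610 = 37.9; c'Δl = 15.14; W sinα = 8.7
Slice 3: Δl = 1.3/cos15.2° = 1.347 m; N'_3 = 79·cos15.2° − 23·1.347 = 45.3; c'Δl = 12.66; W sinα = 20.7
Slice 4: Δl = 1.6/cos24.2° = 1.754 m; N'_4 = 82·cos24.2° − 9·1.754 = 59.0; c'Δl = 16.49; W sinα = 33.6
Slice 5: Δl = 2.8/cos39.4° = 3.623 m; N'_5 = 73·cos39.4° − 1·3.623 = 52.8; c'Δl = 34.06; W sinα = 46.3
Σc'Δl = 102.9 kN/m; ΣN' = 247.0 kN/m; ΣW sinα = 103.8 kN/m
Resisting = 102.9 + 247.0·tan30.0° = 102.9 + 142.6 = 245.5 kN/m
FS = 245.5 / 103.8 = 2.365

FS = 2.36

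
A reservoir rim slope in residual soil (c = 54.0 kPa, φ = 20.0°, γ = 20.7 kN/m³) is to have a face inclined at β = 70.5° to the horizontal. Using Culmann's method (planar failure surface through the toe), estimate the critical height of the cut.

Culmann's analysis gives the critical failure plane at α_cr = (β + φ)/2 = (70.5 + 20.0)/2 = 45.2°, and the critical height
H_c = (4c/γ) · sinβ cosφ / [1 − cos(β − φ)]
    = (4·54.0/20.7) · sin70.5°·cos20.0° / [1 − cos(50.5°)]
    = 10.435 · 0.9426·0.9397 / [1 − 0.6361]
    = 10.435 · 0.8858 / 0.3639
    = 25.40 m

H_c = 25.40 m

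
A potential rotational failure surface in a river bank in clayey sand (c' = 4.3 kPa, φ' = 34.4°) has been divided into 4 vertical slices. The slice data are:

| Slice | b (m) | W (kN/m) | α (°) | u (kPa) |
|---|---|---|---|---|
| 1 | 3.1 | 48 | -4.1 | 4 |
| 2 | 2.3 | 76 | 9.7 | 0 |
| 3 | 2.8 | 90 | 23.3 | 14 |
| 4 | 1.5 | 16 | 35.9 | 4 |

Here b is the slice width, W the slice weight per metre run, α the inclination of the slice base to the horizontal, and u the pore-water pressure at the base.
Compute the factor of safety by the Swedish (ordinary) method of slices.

FS = 2.78

Ordinary method of slices: FS = Σ[c'·Δl_i + (W_i cosα_i − u_i·Δl_i)·tanφ'] / Σ W_i sinα_i, with Δl_i = b_i / cosα_i.
Slice 1: Δl = 3.1/cos(-4.1°) = 3.108 m; N'_1 = 48·cos(-4.1°) − 4·3.108 = 35.4; c'Δl = 13.36; W sinα = -3.4
Slice 2: Δl = 2.3/cos9.7° = 2.333 m; N'_2 = 76·cos9.7° − 0·2.333 = 74.9; c'Δl = 10.03; W sinα = 12.8
Slice 3: Δl = 2.8/cos23.3° = 3.049 m; N'_3 = 90·cos23.3° − 14·3.049 = 40.0; c'Δl = 13.11; W sinα = 35.6
Slice 4: Δl = 1.5/cos35.9° = 1.852 m; N'_4 = 16·cos35.9° − 4·1.852 = 5.6; c'Δl = 7.96; W sinα = 9.4
Σc'Δl = 44.5 kN/m; ΣN' = 155.9 kN/m; ΣW sinα = 54.4 kN/m
Resisting = 44.5 + 155.9·tan34.4° = 44.5 + 106.7 = 151.2 kN/m
FS = 151.2 / 54.4 = 2.782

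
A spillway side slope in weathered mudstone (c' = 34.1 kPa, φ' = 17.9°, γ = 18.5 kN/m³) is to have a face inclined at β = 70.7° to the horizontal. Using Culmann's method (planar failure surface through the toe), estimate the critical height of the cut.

Culmann's analysis gives the critical failure plane at α_cr = (β + φ')/2 = (70.7 + 17.9)/2 = 44.3°, and the critical height
H_c = (4c'/γ) · sinβ cosφ' / [1 − cos(β − φ')]
    = (4·34.1/18.5) · sin70.7°·cos17.9° / [1 − cos(52.8°)]
    = 7.373 · 0.9438·0.9516 / [1 − 0.6046]
    = 7.373 · 0.8981 / 0.3954
    = 16.75 m

H_c = 16.75 m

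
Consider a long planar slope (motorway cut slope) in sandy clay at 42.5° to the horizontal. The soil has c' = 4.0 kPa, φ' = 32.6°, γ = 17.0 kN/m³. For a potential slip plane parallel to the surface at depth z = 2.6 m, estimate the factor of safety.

For an infinite slope with a slip plane parallel to the surface (no pore pressure): FS = [c' + γz cos²β tanφ'] / [γz sinβ cosβ].
γz = 17.0·2.6 = 44.20 kN/m²
Numerator = 4.0 + 44.20·cos²42.5°·tan32.6° = 4.0 + 44.20·0.5436·0.6395 = 19.365 kPa
Denominator = 44.20·sin42.5°·cos42.5° = 44.20·0.6756·0.7373 = 22.016 kPa
FS = 19.365 / 22.016 = 0.880

FS = 0.88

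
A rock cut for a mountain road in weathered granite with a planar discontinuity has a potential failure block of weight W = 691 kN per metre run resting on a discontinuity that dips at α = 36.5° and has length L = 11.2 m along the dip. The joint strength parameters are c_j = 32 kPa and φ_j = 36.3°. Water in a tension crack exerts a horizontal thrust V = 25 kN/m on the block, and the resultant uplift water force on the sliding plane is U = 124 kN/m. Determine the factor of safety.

Resolving the block weight along and normal to the plane and applying the Mohr–Coulomb strength on the joint:
N' = W cosα − U − V sinα = 691·cos36.5° − 124 − 25·sin36.5° = 416.6 kN/m
Driving force T = W sinα + V cosα = 691·sin36.5° + 25·cos36.5° = 431.1 kN/m
Resisting force R = c_j·L + N'·tanφ_j = 32·11.2 + 416.6·tan36.3° = 358.4 + 306.0 = 664.4 kN/m
FS = R / T = 664.4 / 431.1 = 1.541

FS = 1.54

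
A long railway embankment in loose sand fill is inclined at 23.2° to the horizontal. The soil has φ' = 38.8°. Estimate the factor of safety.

For a dry cohesionless infinite slope the factor of safety is FS = tanφ' / tanβ.
FS = tan38.8° / tan23.2° = 0.8040 / 0.4286 = 1.876

FS = 1.88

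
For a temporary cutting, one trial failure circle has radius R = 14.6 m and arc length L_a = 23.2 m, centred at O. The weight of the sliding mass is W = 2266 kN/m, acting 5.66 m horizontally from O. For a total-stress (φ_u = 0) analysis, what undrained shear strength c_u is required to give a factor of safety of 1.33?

FS = c_u·L_a·R / (W·d), so c_u = FS·W·d / (L_a·R).
c_u = 1.33·2266·5.66 / (23.20·14.6) = 17058.0 / 338.72 = 50.36 kPa

c_u = 50.4 kPa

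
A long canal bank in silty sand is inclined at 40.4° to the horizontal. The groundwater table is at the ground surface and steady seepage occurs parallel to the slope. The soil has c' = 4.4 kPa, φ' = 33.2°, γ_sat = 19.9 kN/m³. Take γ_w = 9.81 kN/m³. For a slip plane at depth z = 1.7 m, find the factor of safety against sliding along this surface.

With seepage parallel to the slope and the water table at the surface, the effective normal stress on the slip plane uses the buoyant unit weight γ' = γ_sat − γ_w while the driving shear stress uses γ_sat:
FS = [c' + γ' z cos²β tanφ'] / [γ_sat z sinβ cosβ]
γ' = 19.9 − 9.81 = 10.09 kN/m³
Numerator = 4.4 + 10.09·1.7·cos²40.4°·tan33.2° = 4.4 + 10.09·1.7·0.5799·0.6544 = 10.910 kPa
Denominator = 19.9·1.7·sin40.4°·cos40.4° = 19.9·1.7·0.6481·0.7615 = 16.697 kPa
FS = 10.910 / 16.697 = 0.653

FS = 0.65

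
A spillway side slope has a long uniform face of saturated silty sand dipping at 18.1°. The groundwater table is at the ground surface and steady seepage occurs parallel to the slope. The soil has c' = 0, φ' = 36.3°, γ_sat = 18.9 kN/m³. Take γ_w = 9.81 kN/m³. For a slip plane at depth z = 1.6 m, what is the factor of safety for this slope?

With seepage parallel to the slope and the water table at the surface, the effective normal stress on the slip plane uses the buoyant unit weight γ' = γ_sat − γ_w while the driving shear stress uses γ_sat:
FS = [c' + γ' z cos²β tanφ'] / [γ_sat z sinβ cosβ]
(For c' = 0 this reduces to FS = (γ'/γ_sat)·tanφ'/tanβ.)
γ' = 18.9 − 9.81 = 9.09 kN/m³
Numerator = 0.0 + 9.09·1.6·cos²18.1°·tan36.3° = 0.0 + 9.09·1.6·0.9035·0.7346 = 9.652 kPa
Denominator = 18.9·1.6·sin18.1°·cos18.1° = 18.9·1.6·0.3107·0.9505 = 8.930 kPa
FS = 9.652 / 8.930 = 1.081

FS = 1.08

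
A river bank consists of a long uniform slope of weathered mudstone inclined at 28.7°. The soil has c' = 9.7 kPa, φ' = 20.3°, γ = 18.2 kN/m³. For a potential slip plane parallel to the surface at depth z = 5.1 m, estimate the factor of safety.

FS = 0.92

For an infinite slope with a slip plane parallel to the surface (no pore pressure): FS = [c' + γz cos²β tanφ'] / [γz sinβ cosβ].
γz = 18.2·5.1 = 92.82 kN/m²
Numerator = 9.7 + 92.82·cos²28.7°·tan20.3° = 9.7 + 92.82·0.7694·0.3699 = 36.117 kPa
Denominator = 92.82·sin28.7°·cos28.7° = 92.82·0.4802·0.8771 = 39.098 kPa
FS = 36.117 / 39.098 = 0.924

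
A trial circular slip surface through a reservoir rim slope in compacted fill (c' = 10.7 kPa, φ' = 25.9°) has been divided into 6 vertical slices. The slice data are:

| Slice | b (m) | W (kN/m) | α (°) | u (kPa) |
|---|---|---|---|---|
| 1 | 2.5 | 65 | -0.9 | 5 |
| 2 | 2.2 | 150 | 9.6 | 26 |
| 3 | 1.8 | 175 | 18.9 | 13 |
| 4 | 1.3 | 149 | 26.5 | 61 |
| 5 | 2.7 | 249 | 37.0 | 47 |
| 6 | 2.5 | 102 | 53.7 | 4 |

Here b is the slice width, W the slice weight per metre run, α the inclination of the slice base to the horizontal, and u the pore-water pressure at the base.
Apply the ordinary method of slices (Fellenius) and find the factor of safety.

FS = 0.97

Ordinary method of slices: FS = Σ[c'·Δl_i + (W_i cosα_i − u_i·Δl_i)·tanφ'] / Σ W_i sinα_i, with Δl_i = b_i / cosα_i.
Slice 1: Δl = 2.5/cos(-0.9°) = 2.500 m; N'_1 = 65·cos(-0.9°) − 5·2.500 = 52.5; c'Δl = 26.75; W sinα = -1.0
Slice 2: Δl = 2.2/cos9.6° = 2.231 m; N'_2 = 150·cos9.6° − 26·2.231 = 89.9; c'Δl = 23.87; W sinα = 25.0
Slice 3: Δl = 1.8/cos18.9° = 1.903 m; N'_3 = 175·cos18.9° − 13·1.903 = 140.8; c'Δl = 20.36; W sinα = 56.7
Slice 4: Δl = 1.3/cos26.5° = 1.453 m; N'_4 = 149·cos26.5° − 61·1.453 = 44.7; c'Δl = 15.54; W sinα = 66.5
Slice 5: Δl = 2.7/cos37.0° = 3.381 m; N'_5 = 249·cos37.0° − 47·3.381 = 40.0; c'Δl = 36.17; W sinα = 149.9
Slice 6: Δl = 2.5/cos53.7° = 4.223 m; N'_6 = 102·cos53.7° − 4·4.223 = 43.5; c'Δl = 45.18; W sinα = 82.2
Σc'Δl = 167.9 kN/m; ΣN' = 411.4 kN/m; ΣW sinα = 379.2 kN/m
Resisting = 167.9 + 411.4·tan25.9° = 167.9 + 199.8 = 367.7 kN/m
FS = 367.7 / 379.2 = 0.969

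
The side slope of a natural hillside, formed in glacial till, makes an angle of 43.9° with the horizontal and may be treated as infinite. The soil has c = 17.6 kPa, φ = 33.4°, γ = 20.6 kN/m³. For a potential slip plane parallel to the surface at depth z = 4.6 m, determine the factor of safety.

For an infinite slope with a slip plane parallel to the surface (no pore pressure): FS = [c + γz cos²β tanφ] / [γz sinβ cosβ].
γz = 20.6·4.6 = 94.76 kN/m²
Numerator = 17.6 + 94.76·cos²43.9°·tan33.4° = 17.6 + 94.76·0.5192·0.6594 = 50.041 kPa
Denominator = 94.76·sin43.9°·cos43.9° = 94.76·0.6934·0.7206 = 47.345 kPa
FS = 50.041 / 47.345 = 1.057

FS = 1.06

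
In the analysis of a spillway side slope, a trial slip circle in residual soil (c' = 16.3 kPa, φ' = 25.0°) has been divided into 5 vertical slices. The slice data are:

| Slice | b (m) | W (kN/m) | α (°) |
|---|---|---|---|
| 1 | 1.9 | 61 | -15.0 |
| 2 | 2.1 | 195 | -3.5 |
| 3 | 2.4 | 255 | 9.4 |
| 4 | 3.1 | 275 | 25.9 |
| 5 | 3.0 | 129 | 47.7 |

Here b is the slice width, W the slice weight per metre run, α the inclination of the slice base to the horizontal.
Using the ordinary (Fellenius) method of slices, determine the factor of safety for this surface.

Ordinary method of slices: FS = Σ[c'·Δl_i + (W_i cosα_i)·tanφ'] / Σ W_i sinα_i, with Δl_i = b_i / cosα_i.
Slice 1: Δl = 1.9/cos(-15.0°) = 1.967 m; N'_1 = 61·cos(-15.0°) = 58.9; c'Δl = 32.06; W sinα = -15.8
Slice 2: Δl = 2.1/cos(-3.5°) = 2.104 m; N'_2 = 195·cos(-3.5°) = 194.6; c'Δl = 34.29; W sinα = -11.9
Slice 3: Δl = 2.4/cos9.4° = 2.433 m; N'_3 = 255·cos9.4° = 251.6; c'Δl = 39.65; W sinα = 41.6
Slice 4: Δl = 3.1/cos25.9° = 3.446 m; N'_4 = 275·cos25.9° = 247.4; c'Δl = 56.17; W sinα = 120.1
Slice 5: Δl = 3.0/cos47.7° = 4.458 m; N'_5 = 129·cos47.7° = 86.8; c'Δl = 72.66; W sinα = 95.4
Σc'Δl = 234.8 kN/m; ΣN' = 839.3 kN/m; ΣW sinα = 229.5 kN/m
Resisting = 234.8 + 839.3·tan25.0° = 234.8 + 391.4 = 626.2 kN/m
FS = 626.2 / 229.5 = 2.729

FS = 2.73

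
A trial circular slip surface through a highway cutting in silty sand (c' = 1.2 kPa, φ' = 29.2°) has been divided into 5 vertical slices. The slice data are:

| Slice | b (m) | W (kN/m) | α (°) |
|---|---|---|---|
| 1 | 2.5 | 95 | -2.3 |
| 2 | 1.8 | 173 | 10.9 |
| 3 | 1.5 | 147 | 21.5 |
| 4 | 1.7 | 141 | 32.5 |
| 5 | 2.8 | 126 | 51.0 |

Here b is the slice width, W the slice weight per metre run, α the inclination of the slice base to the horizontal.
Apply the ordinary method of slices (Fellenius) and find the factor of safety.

Ordinary method of slices: FS = Σ[c'·Δl_i + (W_i cosα_i)·tanφ'] / Σ W_i sinα_i, with Δl_i = b_i / cosα_i.
Slice 1: Δl = 2.5/cos(-2.3°) = 2.502 m; N'_1 = 95·cos(-2.3°) = 94.9; c'Δl = 3.00; W sinα = -3.8
Slice 2: Δl = 1.8/cos10.9° = 1.833 m; N'_2 = 173·cos10.9° = 169.9; c'Δl = 2.20; W sinα = 32.7
Slice 3: Δl = 1.5/cos21.5° = 1.612 m; N'_3 = 147·cos21.5° = 136.8; c'Δl = 1.93; W sinα = 53.9
Slice 4: Δl = 1.7/cos32.5° = 2.016 m; N'_4 = 141·cos32.5° = 118.9; c'Δl = 2.42; W sinα = 75.8
Slice 5: Δl = 2.8/cos51.0° = 4.449 m; N'_5 = 126·cos51.0° = 79.3; c'Δl = 5.34; W sinα = 97.9
Σc'Δl = 14.9 kN/m; ΣN' = 599.8 kN/m; ΣW sinα = 256.5 kN/m
Resisting = 14.9 + 599.8·tan29.2° = 14.9 + 335.2 = 350.1 kN/m
FS = 350.1 / 256.5 = 1.365

FS = 1.37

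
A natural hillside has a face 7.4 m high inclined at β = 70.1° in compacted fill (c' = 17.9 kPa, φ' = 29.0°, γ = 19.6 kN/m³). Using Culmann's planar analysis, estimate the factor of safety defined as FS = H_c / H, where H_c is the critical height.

FS = 1.65

H_c = (4c'/γ) · sinβ cosφ' / [1 − cos(β − φ')]
    = (4·17.9/19.6) · sin70.1°·cos29.0° / [1 − cos41.1°]
    = 3.653 · 0.8224 / 0.2464 = 12.19 m
FS = H_c / H = 12.19 / 7.4 = 1.647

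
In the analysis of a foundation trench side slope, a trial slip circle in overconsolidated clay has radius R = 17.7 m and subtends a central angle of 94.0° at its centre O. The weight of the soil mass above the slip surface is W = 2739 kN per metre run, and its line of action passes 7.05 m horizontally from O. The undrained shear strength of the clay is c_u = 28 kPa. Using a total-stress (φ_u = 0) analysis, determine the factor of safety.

FS = 0.75

Taking moments about the centre O, the resisting moment is provided by the undrained shear strength acting along the arc:
Arc length L_a = R·θ = 17.7·(94.0°·π/180) = 17.7·1.6406 = 29.04 m
M_R = c_u·L_a·R = 28·29.04·17.7 = 14391.6 kN·m/m
M_D = W·d = 2739·7.05 = 19310.0 kN·m/m
FS = M_R / M_D = 14391.6 / 19310.0 = 0.745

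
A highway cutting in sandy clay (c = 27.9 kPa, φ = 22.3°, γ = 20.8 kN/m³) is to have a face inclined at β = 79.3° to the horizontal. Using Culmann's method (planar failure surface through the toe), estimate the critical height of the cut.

Culmann's analysis gives the critical failure plane at α_cr = (β + φ)/2 = (79.3 + 22.3)/2 = 50.8°, and the critical height
H_c = (4c/γ) · sinβ cosφ / [1 − cos(β − φ)]
    = (4·27.9/20.8) · sin79.3°·cos22.3° / [1 − cos(57.0°)]
    = 5.365 · 0.9826·0.9252 / [1 − 0.5446]
    = 5.365 · 0.9091 / 0.4554
    = 10.71 m

H_c = 10.71 m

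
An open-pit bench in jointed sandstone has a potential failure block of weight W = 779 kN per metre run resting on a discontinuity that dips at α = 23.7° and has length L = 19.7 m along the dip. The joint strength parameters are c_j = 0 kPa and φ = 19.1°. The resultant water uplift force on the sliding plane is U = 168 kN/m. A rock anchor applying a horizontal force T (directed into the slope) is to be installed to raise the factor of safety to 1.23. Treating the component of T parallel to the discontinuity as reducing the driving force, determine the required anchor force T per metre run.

Resolving forces along and normal to the sliding plane, with the horizontal anchor force T adding T·sinα to the effective normal force and T·cosα acting up the plane against the driving force:
FS = [c_jL + (W cosα − U + T sinα) tanφ] / [W sinα − T cosα]
Without the anchor: N' = 545.3 kN/m, driving T_d = 313.1 kN/m, resisting R = 0·19.7 + 545.3·tan19.1° = 188.8 kN/m, FS = 0.60.
Setting FS = 1.23 and solving for T:
1.23·(313.1 − T cos23.7°) = 188.8 + T sin23.7°·tan19.1°
T·(sin23.7°·tan19.1° + 1.23·cos23.7°) = 1.23·313.1 − 188.8
T·(0.4019·0.3463 + 1.23·0.9157) = 385.1 − 188.8 = 196.3
T·1.2655 = 196.3
T = 155.1 kN/m

T = 155 kN/m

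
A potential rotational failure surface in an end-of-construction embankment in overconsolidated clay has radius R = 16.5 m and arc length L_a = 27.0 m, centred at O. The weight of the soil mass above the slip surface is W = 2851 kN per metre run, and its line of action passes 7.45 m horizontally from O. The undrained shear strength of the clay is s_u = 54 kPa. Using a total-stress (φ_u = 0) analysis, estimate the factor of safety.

FS = 1.13

Taking moments about the centre O, the resisting moment is provided by the undrained shear strength acting along the arc:
M_R = s_u·L_a·R = 54·27.00·16.5 = 24057.0 kN·m/m
M_D = W·d = 2851·7.45 = 21240.0 kN·m/m
FS = M_R / M_D = 24057.0 / 21240.0 = 1.133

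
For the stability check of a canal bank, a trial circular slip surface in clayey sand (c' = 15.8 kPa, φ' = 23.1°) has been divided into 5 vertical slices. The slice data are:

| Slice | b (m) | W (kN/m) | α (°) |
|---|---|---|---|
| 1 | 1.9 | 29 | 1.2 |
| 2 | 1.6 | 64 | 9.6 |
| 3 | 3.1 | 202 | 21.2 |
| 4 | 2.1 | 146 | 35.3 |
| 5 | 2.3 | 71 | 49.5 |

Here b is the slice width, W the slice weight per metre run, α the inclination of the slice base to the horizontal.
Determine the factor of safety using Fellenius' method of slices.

FS = 1.77

Ordinary method of slices: FS = Σ[c'·Δl_i + (W_i cosα_i)·tanφ'] / Σ W_i sinα_i, with Δl_i = b_i / cosα_i.
Slice 1: Δl = 1.9/cos1.2° = 1.900 m; N'_1 = 29·cos1.2° = 29.0; c'Δl = 30.03; W sinα = 0.6
Slice 2: Δl = 1.6/cos9.6° = 1.623 m; N'_2 = 64·cos9.6° = 63.1; c'Δl = 25.64; W sinα = 10.7
Slice 3: Δl = 3.1/cos21.2° = 3.325 m; N'_3 = 202·cos21.2° = 188.3; c'Δl = 52.54; W sinα = 73.0
Slice 4: Δl = 2.1/cos35.3° = 2.573 m; N'_4 = 146·cos35.3° = 119.2; c'Δl = 40.65; W sinα = 84.4
Slice 5: Δl = 2.3/cos49.5° = 3.541 m; N'_5 = 71·cos49.5° = 46.1; c'Δl = 55.96; W sinα = 54.0
Σc'Δl = 204.8 kN/m; ΣN' = 445.7 kN/m; ΣW sinα = 222.7 kN/m
Resisting = 204.8 + 445.7·tan23.1° = 204.8 + 190.1 = 394.9 kN/m
FS = 394.9 / 222.7 = 1.773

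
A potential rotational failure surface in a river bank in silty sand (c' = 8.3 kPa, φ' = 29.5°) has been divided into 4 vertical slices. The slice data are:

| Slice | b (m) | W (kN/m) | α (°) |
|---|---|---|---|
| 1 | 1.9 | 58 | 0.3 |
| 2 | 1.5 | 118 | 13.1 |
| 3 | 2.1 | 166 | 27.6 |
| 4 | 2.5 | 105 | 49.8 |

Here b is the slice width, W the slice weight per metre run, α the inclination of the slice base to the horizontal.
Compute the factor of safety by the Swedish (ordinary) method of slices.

FS = 1.63

Ordinary method of slices: FS = Σ[c'·Δl_i + (W_i cosα_i)·tanφ'] / Σ W_i sinα_i, with Δl_i = b_i / cosα_i.
Slice 1: Δl = 1.9/cos0.3° = 1.900 m; N'_1 = 58·cos0.3° = 58.0; c'Δl = 15.77; W sinα = 0.3
Slice 2: Δl = 1.5/cos13.1° = 1.540 m; N'_2 = 118·cos13.1° = 114.9; c'Δl = 12.78; W sinα = 26.7
Slice 3: Δl = 2.1/cos27.6° = 2.370 m; N'_3 = 166·cos27.6° = 147.1; c'Δl = 19.67; W sinα = 76.9
Slice 4: Δl = 2.5/cos49.8° = 3.873 m; N'_4 = 105·cos49.8° = 67.8; c'Δl = 32.15; W sinα = 80.2
Σc'Δl = 80.4 kN/m; ΣN' = 387.8 kN/m; ΣW sinα = 184.2 kN/m
Resisting = 80.4 + 387.8·tan29.5° = 80.4 + 219.4 = 299.8 kN/m
FS = 299.8 / 184.2 = 1.628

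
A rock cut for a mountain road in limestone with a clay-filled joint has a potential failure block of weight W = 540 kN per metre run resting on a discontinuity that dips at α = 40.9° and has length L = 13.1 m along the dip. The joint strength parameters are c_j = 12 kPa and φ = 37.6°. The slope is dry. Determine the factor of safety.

FS = 1.33

Resolving the block weight along and normal to the plane and applying the Mohr–Coulomb strength on the joint:
N' = W cosα = 540·cos40.9° = 408.2 kN/m
Driving force T = W sinα = 540·sin40.9° = 353.6 kN/m
Resisting force R = c_j·L + N'·tanφ = 12·13.1 + 408.2·tan37.6° = 157.2 + 314.3 = 471.5 kN/m
FS = R / T = 471.5 / 353.6 = 1.334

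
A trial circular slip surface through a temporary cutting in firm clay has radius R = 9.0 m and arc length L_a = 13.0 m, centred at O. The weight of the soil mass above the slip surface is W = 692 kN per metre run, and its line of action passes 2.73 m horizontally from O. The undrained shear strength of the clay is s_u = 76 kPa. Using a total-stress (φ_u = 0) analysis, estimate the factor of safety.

Taking moments about the centre O, the resisting moment is provided by the undrained shear strength acting along the arc:
M_R = s_u·L_a·R = 76·13.00·9.0 = 8892.0 kN·m/m
M_D = W·d = 692·2.73 = 1889.2 kN·m/m
FS = M_R / M_D = 8892.0 / 1889.2 = 4.707

FS = 4.71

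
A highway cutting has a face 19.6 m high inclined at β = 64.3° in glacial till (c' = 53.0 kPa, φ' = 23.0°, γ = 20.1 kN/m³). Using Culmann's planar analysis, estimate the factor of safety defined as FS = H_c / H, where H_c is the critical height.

FS = 1.79

H_c = (4c'/γ) · sinβ cosφ' / [1 − cos(β − φ')]
    = (4·53.0/20.1) · sin64.3°·cos23.0° / [1 − cos41.3°]
    = 10.547 · 0.8294 / 0.2487 = 35.17 m
FS = H_c / H = 35.17 / 19.6 = 1.794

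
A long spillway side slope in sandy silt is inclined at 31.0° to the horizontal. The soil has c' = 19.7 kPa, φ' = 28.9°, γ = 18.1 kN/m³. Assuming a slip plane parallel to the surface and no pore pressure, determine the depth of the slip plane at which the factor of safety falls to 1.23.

z = 7.92 m

Setting FS = 1.23 in FS = [c' + γz cos²β tanφ'] / [γz sinβ cosβ] and solving for z:
z = c' / [γ cosβ (FS·sinβ − cosβ·tanφ')]
  = 19.7 / [18.1·cos31.0°·(1.23·sin31.0° − cos31.0°·tan28.9°)]
  = 19.7 / [18.1·0.8572·(1.23·0.5150 − 0.8572·0.5520)]
  = 19.7 / 2.4872 = 7.920 m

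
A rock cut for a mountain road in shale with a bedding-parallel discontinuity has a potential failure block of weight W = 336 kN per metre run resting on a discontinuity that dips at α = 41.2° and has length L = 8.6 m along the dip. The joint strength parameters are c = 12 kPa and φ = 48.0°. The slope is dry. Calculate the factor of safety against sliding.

FS = 1.73

Resolving the block weight along and normal to the plane and applying the Mohr–Coulomb strength on the joint:
N' = W cosα = 336·cos41.2° = 252.8 kN/m
Driving force T = W sinα = 336·sin41.2° = 221.3 kN/m
Resisting force R = c·L + N'·tanφ = 12·8.6 + 252.8·tan48.0° = 103.2 + 280.8 = 384.0 kN/m
FS = R / T = 384.0 / 221.3 = 1.735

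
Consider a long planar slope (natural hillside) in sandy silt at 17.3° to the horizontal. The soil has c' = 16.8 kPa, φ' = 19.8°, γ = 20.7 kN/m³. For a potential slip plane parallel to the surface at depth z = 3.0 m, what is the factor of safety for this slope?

For an infinite slope with a slip plane parallel to the surface (no pore pressure): FS = [c' + γz cos²β tanφ'] / [γz sinβ cosβ].
γz = 20.7·3.0 = 62.10 kN/m²
Numerator = 16.8 + 62.10·cos²17.3°·tan19.8° = 16.8 + 62.10·0.9116·0.3600 = 37.180 kPa
Denominator = 62.10·sin17.3°·cos17.3° = 62.10·0.2974·0.9548 = 17.632 kPa
FS = 37.180 / 17.632 = 2.109

FS = 2.11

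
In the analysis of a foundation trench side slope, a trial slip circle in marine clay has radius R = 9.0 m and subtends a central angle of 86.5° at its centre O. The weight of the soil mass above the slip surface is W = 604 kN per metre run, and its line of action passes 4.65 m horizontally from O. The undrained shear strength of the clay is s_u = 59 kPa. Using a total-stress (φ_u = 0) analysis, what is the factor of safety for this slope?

Taking moments about the centre O, the resisting moment is provided by the undrained shear strength acting along the arc:
Arc length L_a = R·θ = 9.0·(86.5°·π/180) = 9.0·1.5097 = 13.59 m
M_R = s_u·L_a·R = 59·13.59·9.0 = 7214.9 kN·m/m
M_D = W·d = 604·4.65 = 2808.6 kN·m/m
FS = M_R / M_D = 7214.9 / 2808.6 = 2.569

FS = 2.57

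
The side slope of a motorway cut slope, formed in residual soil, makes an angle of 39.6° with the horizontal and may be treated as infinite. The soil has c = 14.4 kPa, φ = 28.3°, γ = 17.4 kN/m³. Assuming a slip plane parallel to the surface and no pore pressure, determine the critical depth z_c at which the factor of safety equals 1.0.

Setting FS = 1.00 in FS = [c + γz cos²β tanφ] / [γz sinβ cosβ] and solving for z:
z = c / [γ cosβ (FS·sinβ − cosβ·tanφ)]
  = 14.4 / [17.4·cos39.6°·(1.00·sin39.6° − cos39.6°·tan28.3°)]
  = 14.4 / [17.4·0.7705·(1.00·0.6374 − 0.7705·0.5384)]
  = 14.4 / 2.9837 = 4.826 m

z_c = 4.83 m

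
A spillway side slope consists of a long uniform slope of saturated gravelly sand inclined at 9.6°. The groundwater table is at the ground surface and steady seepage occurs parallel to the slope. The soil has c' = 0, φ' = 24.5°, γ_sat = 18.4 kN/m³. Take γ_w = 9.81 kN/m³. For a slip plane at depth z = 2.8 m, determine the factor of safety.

With seepage parallel to the slope and the water table at the surface, the effective normal stress on the slip plane uses the buoyant unit weight γ' = γ_sat − γ_w while the driving shear stress uses γ_sat:
FS = [c' + γ' z cos²β tanφ'] / [γ_sat z sinβ cosβ]
(For c' = 0 this reduces to FS = (γ'/γ_sat)·tanφ'/tanβ.)
γ' = 18.4 − 9.81 = 8.59 kN/m³
Numerator = 0.0 + 8.59·2.8·cos²9.6°·tan24.5° = 0.0 + 8.59·2.8·0.9722·0.4557 = 10.656 kPa
Denominator = 18.4·2.8·sin9.6°·cos9.6° = 18.4·2.8·0.1668·0.9860 = 8.472 kPa
FS = 10.656 / 8.472 = 1.258

FS = 1.26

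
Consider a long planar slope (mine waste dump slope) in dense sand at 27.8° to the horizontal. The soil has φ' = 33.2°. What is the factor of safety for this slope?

FS = 1.24

For a dry cohesionless infinite slope the factor of safety is FS = tanφ' / tanβ.
FS = tan33.2° / tan27.8° = 0.6544 / 0.5272 = 1.241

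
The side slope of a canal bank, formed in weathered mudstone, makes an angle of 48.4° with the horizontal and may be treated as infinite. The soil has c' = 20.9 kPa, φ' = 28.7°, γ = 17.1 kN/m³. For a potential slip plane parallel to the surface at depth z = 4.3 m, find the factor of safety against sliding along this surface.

For an infinite slope with a slip plane parallel to the surface (no pore pressure): FS = [c' + γz cos²β tanφ'] / [γz sinβ cosβ].
γz = 17.1·4.3 = 73.53 kN/m²
Numerator = 20.9 + 73.53·cos²48.4°·tan28.7° = 20.9 + 73.53·0.4408·0.5475 = 38.645 kPa
Denominator = 73.53·sin48.4°·cos48.4° = 73.53·0.7478·0.6639 = 36.506 kPa
FS = 38.645 / 36.506 = 1.059

FS = 1.06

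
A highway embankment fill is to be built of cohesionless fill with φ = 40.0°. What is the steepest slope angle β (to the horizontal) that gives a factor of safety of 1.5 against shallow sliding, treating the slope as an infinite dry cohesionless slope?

β = 29.2°

For an infinite dry cohesionless slope FS = tanφ/tanβ, so tanβ = tanφ / FS.
tanβ = tan40.0° / 1.5 = 0.8391 / 1.5 = 0.5594
β = arctan(0.5594) = 29.22°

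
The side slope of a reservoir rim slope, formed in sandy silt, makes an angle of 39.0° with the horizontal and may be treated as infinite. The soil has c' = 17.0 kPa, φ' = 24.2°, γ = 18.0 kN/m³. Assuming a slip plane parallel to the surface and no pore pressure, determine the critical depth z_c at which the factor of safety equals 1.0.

Setting FS = 1.00 in FS = [c' + γz cos²β tanφ'] / [γz sinβ cosβ] and solving for z:
z = c' / [γ cosβ (FS·sinβ − cosβ·tanφ')]
  = 17.0 / [18.0·cos39.0°·(1.00·sin39.0° − cos39.0°·tan24.2°)]
  = 17.0 / [18.0·0.7771·(1.00·0.6293 − 0.7771·0.4494)]
  = 17.0 / 3.9176 = 4.339 m

z_c = 4.34 m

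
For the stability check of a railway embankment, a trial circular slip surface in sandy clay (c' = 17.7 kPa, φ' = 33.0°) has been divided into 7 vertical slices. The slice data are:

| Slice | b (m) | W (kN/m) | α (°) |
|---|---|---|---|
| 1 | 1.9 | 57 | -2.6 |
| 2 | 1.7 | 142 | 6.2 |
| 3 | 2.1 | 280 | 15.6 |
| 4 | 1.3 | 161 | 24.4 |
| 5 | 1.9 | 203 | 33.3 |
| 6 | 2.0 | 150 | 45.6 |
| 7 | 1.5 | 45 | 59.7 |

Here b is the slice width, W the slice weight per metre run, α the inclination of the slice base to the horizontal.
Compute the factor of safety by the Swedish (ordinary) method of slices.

FS = 2.10

Ordinary method of slices: FS = Σ[c'·Δl_i + (W_i cosα_i)·tanφ'] / Σ W_i sinα_i, with Δl_i = b_i / cosα_i.
Slice 1: Δl = 1.9/cos(-2.6°) = 1.902 m; N'_1 = 57·cos(-2.6°) = 56.9; c'Δl = 33.66; W sinα = -2.6
Slice 2: Δl = 1.7/cos6.2° = 1.710 m; N'_2 = 142·cos6.2° = 141.2; c'Δl = 30.27; W sinα = 15.3
Slice 3: Δl = 2.1/cos15.6° = 2.180 m; N'_3 = 280·cos15.6° = 269.7; c'Δl = 38.59; W sinα = 75.3
Slice 4: Δl = 1.3/cos24.4° = 1.427 m; N'_4 = 161·cos24.4° = 146.6; c'Δl = 25.27; W sinα = 66.5
Slice 5: Δl = 1.9/cos33.3° = 2.273 m; N'_5 = 203·cos33.3° = 169.7; c'Δl = 40.24; W sinα = 111.5
Slice 6: Δl = 2.0/cos45.6° = 2.859 m; N'_6 = 150·cos45.6° = 104.9; c'Δl = 50.60; W sinα = 107.2
Slice 7: Δl = 1.5/cos59.7° = 2.973 m; N'_7 = 45·cos59.7° = 22.7; c'Δl = 52.62; W sinα = 38.9
Σc'Δl = 271.2 kN/m; ΣN' = 911.7 kN/m; ΣW sinα = 412.0 kN/m
Resisting = 271.2 + 911.7·tan33.0° = 271.2 + 592.1 = 863.3 kN/m
FS = 863.3 / 412.0 = 2.095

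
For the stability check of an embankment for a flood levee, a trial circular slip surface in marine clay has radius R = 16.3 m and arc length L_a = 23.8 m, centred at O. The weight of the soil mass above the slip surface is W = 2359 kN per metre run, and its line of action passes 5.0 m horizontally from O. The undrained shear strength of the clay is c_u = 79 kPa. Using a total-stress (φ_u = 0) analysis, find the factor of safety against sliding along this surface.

Taking moments about the centre O, the resisting moment is provided by the undrained shear strength acting along the arc:
M_R = c_u·L_a·R = 79·23.80·16.3 = 30647.3 kN·m/m
M_D = W·d = 2359·5.0 = 11795.0 kN·m/m
FS = M_R / M_D = 30647.3 / 11795.0 = 2.598

FS = 2.60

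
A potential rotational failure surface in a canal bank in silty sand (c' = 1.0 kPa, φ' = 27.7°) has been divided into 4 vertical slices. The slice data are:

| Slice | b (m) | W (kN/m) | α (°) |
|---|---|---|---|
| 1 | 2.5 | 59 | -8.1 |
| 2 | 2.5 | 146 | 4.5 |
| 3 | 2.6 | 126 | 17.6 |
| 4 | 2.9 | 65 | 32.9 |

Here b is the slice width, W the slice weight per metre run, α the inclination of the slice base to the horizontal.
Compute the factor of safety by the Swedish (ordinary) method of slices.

Ordinary method of slices: FS = Σ[c'·Δl_i + (W_i cosα_i)·tanφ'] / Σ W_i sinα_i, with Δl_i = b_i / cosα_i.
Slice 1: Δl = 2.5/cos(-8.1°) = 2.525 m; N'_1 = 59·cos(-8.1°) = 58.4; c'Δl = 2.53; W sinα = -8.3
Slice 2: Δl = 2.5/cos4.5° = 2.508 m; N'_2 = 146·cos4.5° = 145.5; c'Δl = 2.51; W sinα = 11.5
Slice 3: Δl = 2.6/cos17.6° = 2.728 m; N'_3 = 126·cos17.6° = 120.1; c'Δl = 2.73; W sinα = 38.1
Slice 4: Δl = 2.9/cos32.9° = 3.454 m; N'_4 = 65·cos32.9° = 54.6; c'Δl = 3.45; W sinα = 35.3
Σc'Δl = 11.2 kN/m; ΣN' = 378.6 kN/m; ΣW sinα = 76.5 kN/m
Resisting = 11.2 + 378.6·tan27.7° = 11.2 + 198.8 = 210.0 kN/m
FS = 210.0 / 76.5 = 2.743

FS = 2.74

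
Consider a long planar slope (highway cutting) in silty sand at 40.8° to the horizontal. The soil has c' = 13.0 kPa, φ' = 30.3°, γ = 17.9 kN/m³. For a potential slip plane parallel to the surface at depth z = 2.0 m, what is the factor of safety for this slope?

FS = 1.41

For an infinite slope with a slip plane parallel to the surface (no pore pressure): FS = [c' + γz cos²β tanφ'] / [γz sinβ cosβ].
γz = 17.9·2.0 = 35.80 kN/m²
Numerator = 13.0 + 35.80·cos²40.8°·tan30.3° = 13.0 + 35.80·0.5730·0.5844 = 24.988 kPa
Denominator = 35.80·sin40.8°·cos40.8° = 35.80·0.6534·0.7570 = 17.708 kPa
FS = 24.988 / 17.708 = 1.411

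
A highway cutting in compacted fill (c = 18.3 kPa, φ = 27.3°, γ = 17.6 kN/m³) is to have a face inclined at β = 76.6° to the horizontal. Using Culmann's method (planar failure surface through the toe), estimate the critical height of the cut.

Culmann's analysis gives the critical failure plane at α_cr = (β + φ)/2 = (76.6 + 27.3)/2 = 51.9°, and the critical height
H_c = (4c/γ) · sinβ cosφ / [1 − cos(β − φ)]
    = (4·18.3/17.6) · sin76.6°·cos27.3° / [1 − cos(49.3°)]
    = 4.159 · 0.9728·0.8886 / [1 − 0.6521]
    = 4.159 · 0.8644 / 0.3479
    = 10.33 m

H_c = 10.33 m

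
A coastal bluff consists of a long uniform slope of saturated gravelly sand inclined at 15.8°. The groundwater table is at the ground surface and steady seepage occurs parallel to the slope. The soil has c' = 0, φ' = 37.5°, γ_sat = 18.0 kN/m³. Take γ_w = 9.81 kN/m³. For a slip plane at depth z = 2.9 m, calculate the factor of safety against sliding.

FS = 1.23

With seepage parallel to the slope and the water table at the surface, the effective normal stress on the slip plane uses the buoyant unit weight γ' = γ_sat − γ_w while the driving shear stress uses γ_sat:
FS = [c' + γ' z cos²β tanφ'] / [γ_sat z sinβ cosβ]
(For c' = 0 this reduces to FS = (γ'/γ_sat)·tanφ'/tanβ.)
γ' = 18.0 − 9.81 = 8.19 kN/m³
Numerator = 0.0 + 8.19·2.9·cos²15.8°·tan37.5° = 0.0 + 8.19·2.9·0.9259·0.7673 = 16.874 kPa
Denominator = 18.0·2.9·sin15.8°·cos15.8° = 18.0·2.9·0.2723·0.9622 = 13.676 kPa
FS = 16.874 / 13.676 = 1.234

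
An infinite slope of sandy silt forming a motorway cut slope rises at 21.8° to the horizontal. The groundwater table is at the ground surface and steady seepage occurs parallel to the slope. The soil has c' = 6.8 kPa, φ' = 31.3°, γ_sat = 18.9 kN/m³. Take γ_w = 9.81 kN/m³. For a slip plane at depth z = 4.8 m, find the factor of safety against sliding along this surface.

FS = 0.95

With seepage parallel to the slope and the water table at the surface, the effective normal stress on the slip plane uses the buoyant unit weight γ' = γ_sat − γ_w while the driving shear stress uses γ_sat:
FS = [c' + γ' z cos²β tanφ'] / [γ_sat z sinβ cosβ]
γ' = 18.9 − 9.81 = 9.09 kN/m³
Numerator = 6.8 + 9.09·4.8·cos²21.8°·tan31.3° = 6.8 + 9.09·4.8·0.8621·0.6080 = 29.670 kPa
Denominator = 18.9·4.8·sin21.8°·cos21.8° = 18.9·4.8·0.3714·0.9285 = 31.281 kPa
FS = 29.670 / 31.281 = 0.948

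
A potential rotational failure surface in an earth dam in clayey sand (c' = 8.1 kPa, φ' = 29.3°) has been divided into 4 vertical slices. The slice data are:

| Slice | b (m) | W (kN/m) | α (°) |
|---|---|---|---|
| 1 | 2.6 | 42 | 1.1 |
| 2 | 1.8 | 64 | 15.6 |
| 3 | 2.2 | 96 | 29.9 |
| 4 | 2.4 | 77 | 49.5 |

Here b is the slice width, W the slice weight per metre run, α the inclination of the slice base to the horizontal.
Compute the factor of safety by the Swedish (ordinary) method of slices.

FS = 1.77

Ordinary method of slices: FS = Σ[c'·Δl_i + (W_i cosα_i)·tanφ'] / Σ W_i sinα_i, with Δl_i = b_i / cosα_i.
Slice 1: Δl = 2.6/cos1.1° = 2.600 m; N'_1 = 42·cos1.1° = 42.0; c'Δl = 21.06; W sinα = 0.8
Slice 2: Δl = 1.8/cos15.6° = 1.869 m; N'_2 = 64·cos15.6° = 61.6; c'Δl = 15.14; W sinα = 17.2
Slice 3: Δl = 2.2/cos29.9° = 2.538 m; N'_3 = 96·cos29.9° = 83.2; c'Δl = 20.56; W sinα = 47.9
Slice 4: Δl = 2.4/cos49.5° = 3.695 m; N'_4 = 77·cos49.5° = 50.0; c'Δl = 29.93; W sinα = 58.6
Σc'Δl = 86.7 kN/m; ΣN' = 236.9 kN/m; ΣW sinα = 124.4 kN/m
Resisting = 86.7 + 236.9·tan29.3° = 86.7 + 132.9 = 219.6 kN/m
FS = 219.6 / 124.4 = 1.765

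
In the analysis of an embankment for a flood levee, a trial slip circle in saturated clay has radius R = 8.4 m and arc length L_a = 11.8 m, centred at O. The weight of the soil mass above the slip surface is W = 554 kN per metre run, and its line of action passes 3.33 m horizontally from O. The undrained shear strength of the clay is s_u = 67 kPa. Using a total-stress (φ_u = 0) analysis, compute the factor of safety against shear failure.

Taking moments about the centre O, the resisting moment is provided by the undrained shear strength acting along the arc:
M_R = s_u·L_a·R = 67·11.80·8.4 = 6641.0 kN·m/m
M_D = W·d = 554·3.33 = 1844.8 kN·m/m
FS = M_R / M_D = 6641.0 / 1844.8 = 3.600

FS = 3.60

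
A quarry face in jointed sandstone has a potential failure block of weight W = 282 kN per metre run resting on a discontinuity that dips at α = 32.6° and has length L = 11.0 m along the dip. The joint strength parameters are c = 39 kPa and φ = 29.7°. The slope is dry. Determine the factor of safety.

Resolving the block weight along and normal to the plane and applying the Mohr–Coulomb strength on the joint:
N' = W cosα = 282·cos32.6° = 237.6 kN/m
Driving force T = W sinα = 282·sin32.6° = 151.9 kN/m
Resisting force R = c·L + N'·tanφ = 39·11.0 + 237.6·tan29.7° = 429.0 + 135.5 = 564.5 kN/m
FS = R / T = 564.5 / 151.9 = 3.716

FS = 3.72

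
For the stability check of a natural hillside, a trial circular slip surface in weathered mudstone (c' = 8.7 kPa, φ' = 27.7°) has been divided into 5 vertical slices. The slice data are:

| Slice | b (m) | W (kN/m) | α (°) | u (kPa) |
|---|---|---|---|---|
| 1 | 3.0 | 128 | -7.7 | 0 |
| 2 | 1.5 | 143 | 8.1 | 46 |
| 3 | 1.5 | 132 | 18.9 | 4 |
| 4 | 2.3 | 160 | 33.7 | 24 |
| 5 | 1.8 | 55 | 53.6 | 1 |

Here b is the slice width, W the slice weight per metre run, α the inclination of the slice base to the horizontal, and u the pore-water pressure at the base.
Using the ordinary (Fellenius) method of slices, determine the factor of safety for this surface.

FS = 1.79

Ordinary method of slices: FS = Σ[c'·Δl_i + (W_i cosα_i − u_i·Δl_i)·tanφ'] / Σ W_i sinα_i, with Δl_i = b_i / cosα_i.
Slice 1: Δl = 3.0/cos(-7.7°) = 3.027 m; N'_1 = 128·cos(-7.7°) − 0·3.027 = 126.8; c'Δl = 26.34; W sinα = -17.2
Slice 2: Δl = 1.5/cos8.1° = 1.515 m; N'_2 = 143·cos8.1° − 46·1.515 = 71.9; c'Δl = 13.18; W sinα = 20.1
Slice 3: Δl = 1.5/cos18.9° = 1.585 m; N'_3 = 132·cos18.9° − 4·1.585 = 118.5; c'Δl = 13.79; W sinα = 42.8
Slice 4: Δl = 2.3/cos33.7° = 2.765 m; N'_4 = 160·cos33.7° − 24·2.765 = 66.8; c'Δl = 24.05; W sinα = 88.8
Slice 5: Δl = 1.8/cos53.6° = 3.033 m; N'_5 = 55·cos53.6° − 1·3.033 = 29.6; c'Δl = 26.39; W sinα = 44.3
Σc'Δl = 103.8 kN/m; ΣN' = 413.6 kN/m; ΣW sinα = 178.8 kN/m
Resisting = 103.8 + 413.6·tan27.7° = 103.8 + 217.2 = 320.9 kN/m
FS = 320.9 / 178.8 = 1.795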